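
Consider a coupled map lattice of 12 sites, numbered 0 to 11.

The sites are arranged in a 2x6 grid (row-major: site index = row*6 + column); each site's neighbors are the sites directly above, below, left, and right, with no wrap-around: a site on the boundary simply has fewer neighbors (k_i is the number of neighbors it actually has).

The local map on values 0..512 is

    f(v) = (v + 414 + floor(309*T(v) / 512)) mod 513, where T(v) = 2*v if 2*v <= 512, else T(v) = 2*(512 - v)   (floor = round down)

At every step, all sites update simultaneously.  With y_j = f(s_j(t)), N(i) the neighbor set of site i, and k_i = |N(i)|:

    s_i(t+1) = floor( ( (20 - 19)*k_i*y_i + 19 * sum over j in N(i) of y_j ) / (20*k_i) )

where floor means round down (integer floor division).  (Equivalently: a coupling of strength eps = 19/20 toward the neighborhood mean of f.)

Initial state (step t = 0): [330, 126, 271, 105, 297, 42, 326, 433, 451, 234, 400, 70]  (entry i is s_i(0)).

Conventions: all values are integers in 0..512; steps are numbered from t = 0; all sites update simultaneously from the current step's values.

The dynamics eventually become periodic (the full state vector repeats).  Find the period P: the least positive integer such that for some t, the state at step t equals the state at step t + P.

Simulating step by step:
t=0: [330, 126, 271, 105, 297, 42, 326, 433, 451, 234, 400, 70]
t=1: [321, 433, 256, 429, 362, 268, 440, 355, 435, 335, 315, 450]
t=2: [429, 453, 430, 451, 448, 435, 447, 428, 452, 437, 440, 456]
t=3: [425, 429, 425, 427, 426, 425, 429, 425, 428, 425, 426, 427]
t=4: [430, 430, 430, 430, 430, 430, 430, 430, 430, 430, 430, 430]
t=5: [429, 429, 429, 429, 429, 429, 429, 429, 429, 429, 429, 429]
t=6: [430, 430, 430, 430, 430, 430, 430, 430, 430, 430, 430, 430]

Answer: 2
Key observation: The state at step 4, [430, 430, 430, 430, 430, 430, 430, 430, 430, 430, 430, 430], reappears at step 6 — and no state repeats earlier — so the cycle the system enters has period 2.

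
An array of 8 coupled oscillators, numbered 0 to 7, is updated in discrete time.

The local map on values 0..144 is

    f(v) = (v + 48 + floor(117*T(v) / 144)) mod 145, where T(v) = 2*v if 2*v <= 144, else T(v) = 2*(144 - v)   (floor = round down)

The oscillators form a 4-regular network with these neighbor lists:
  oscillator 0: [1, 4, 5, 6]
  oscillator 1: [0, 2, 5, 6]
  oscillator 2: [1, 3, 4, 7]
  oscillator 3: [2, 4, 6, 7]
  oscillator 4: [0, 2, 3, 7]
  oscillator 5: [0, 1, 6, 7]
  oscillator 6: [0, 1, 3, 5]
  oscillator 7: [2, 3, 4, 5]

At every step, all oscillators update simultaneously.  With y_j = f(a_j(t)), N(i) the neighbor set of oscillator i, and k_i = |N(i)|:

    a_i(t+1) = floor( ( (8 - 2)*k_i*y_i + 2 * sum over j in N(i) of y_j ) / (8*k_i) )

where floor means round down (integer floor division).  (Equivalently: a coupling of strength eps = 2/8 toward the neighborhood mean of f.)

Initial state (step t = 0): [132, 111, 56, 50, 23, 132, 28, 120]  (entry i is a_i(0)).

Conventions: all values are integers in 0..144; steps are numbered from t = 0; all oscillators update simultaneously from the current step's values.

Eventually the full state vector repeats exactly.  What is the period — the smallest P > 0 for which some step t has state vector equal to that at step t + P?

Simulating step by step:
t=0: [132, 111, 56, 50, 23, 132, 28, 120]
t=1: [62, 67, 54, 46, 93, 59, 103, 61]
t=2: [66, 73, 48, 33, 70, 60, 67, 59]
t=3: [76, 83, 44, 116, 83, 63, 81, 62]
t=4: [87, 80, 32, 63, 78, 71, 83, 63]
t=5: [83, 89, 118, 74, 87, 86, 84, 74]
t=6: [84, 80, 68, 87, 82, 83, 84, 87]
t=7: [84, 86, 81, 82, 84, 84, 84, 82]
t=8: [83, 83, 85, 84, 84, 84, 84, 84]
t=9: [84, 84, 83, 83, 84, 84, 84, 83]
t=10: [84, 84, 84, 84, 84, 84, 84, 84]
t=11: [84, 84, 84, 84, 84, 84, 84, 84]

Answer: 1
Key observation: The state at step 10, [84, 84, 84, 84, 84, 84, 84, 84], reappears at step 11 — and no state repeats earlier — so the cycle the system enters has period 1.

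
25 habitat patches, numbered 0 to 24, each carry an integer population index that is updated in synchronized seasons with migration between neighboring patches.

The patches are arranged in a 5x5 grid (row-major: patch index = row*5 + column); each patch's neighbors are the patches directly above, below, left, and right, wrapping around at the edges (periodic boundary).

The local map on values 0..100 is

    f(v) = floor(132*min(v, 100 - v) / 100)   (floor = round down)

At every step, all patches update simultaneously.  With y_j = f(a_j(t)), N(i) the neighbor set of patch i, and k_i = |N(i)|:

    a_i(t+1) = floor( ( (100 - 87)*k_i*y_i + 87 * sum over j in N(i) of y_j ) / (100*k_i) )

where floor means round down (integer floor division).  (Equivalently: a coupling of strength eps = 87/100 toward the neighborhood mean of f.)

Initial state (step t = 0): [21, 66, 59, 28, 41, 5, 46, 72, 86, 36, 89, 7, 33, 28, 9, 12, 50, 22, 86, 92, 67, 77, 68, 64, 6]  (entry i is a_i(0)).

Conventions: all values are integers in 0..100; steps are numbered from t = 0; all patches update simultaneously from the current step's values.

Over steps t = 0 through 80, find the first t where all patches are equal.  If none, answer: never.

Answer: 18
Key observation: Synchronization is absorbing here: once all patches are equal they stay equal, and step 18 is the first all-equal step.

Derivation:
t=0: [21, 66, 59, 28, 41, 5, 46, 72, 86, 36, 89, 7, 33, 28, 9, 12, 50, 22, 86, 92, 67, 77, 68, 64, 6]  (not all equal)
t=1: [35, 42, 41, 42, 32, 32, 28, 42, 36, 25, 10, 40, 29, 24, 24, 30, 26, 40, 28, 12, 22, 46, 40, 28, 34]  (not all equal)
t=2: [42, 49, 54, 46, 44, 33, 49, 45, 43, 39, 37, 33, 46, 37, 24, 24, 48, 41, 33, 34, 44, 44, 50, 45, 32]  (not all equal)
t=3: [55, 59, 61, 58, 52, 53, 53, 59, 54, 47, 38, 56, 52, 47, 45, 50, 48, 57, 50, 37, 47, 62, 58, 53, 53]  (not all equal)
t=4: [60, 55, 54, 58, 59, 58, 57, 58, 58, 61, 59, 59, 58, 62, 55, 57, 58, 61, 58, 61, 59, 57, 54, 59, 59]  (not all equal)
t=5: [55, 56, 57, 55, 53, 53, 55, 56, 53, 55, 55, 54, 52, 55, 52, 53, 54, 55, 51, 55, 54, 56, 55, 55, 53]  (not all equal)
t=6: [60, 58, 58, 59, 60, 59, 59, 59, 59, 61, 61, 60, 59, 62, 59, 59, 59, 61, 59, 62, 60, 59, 58, 60, 60]  (not all equal)
t=7: [53, 53, 54, 53, 52, 52, 53, 54, 52, 53, 53, 53, 52, 53, 50, 52, 52, 53, 51, 53, 52, 54, 53, 53, 51]  (not all equal)
t=8: [62, 61, 61, 62, 62, 62, 61, 61, 61, 63, 63, 62, 61, 63, 62, 62, 61, 62, 62, 63, 62, 62, 61, 62, 62]  (not all equal)
t=9: [50, 50, 50, 50, 49, 49, 50, 51, 49, 49, 49, 50, 49, 50, 48, 49, 50, 50, 49, 49, 50, 50, 50, 50, 49]  (not all equal)
t=10: [65, 66, 65, 65, 64, 64, 65, 64, 64, 63, 64, 65, 65, 64, 64, 64, 65, 65, 65, 63, 65, 66, 66, 65, 64]  (not all equal)
t=11: [46, 45, 45, 46, 46, 46, 46, 46, 47, 47, 46, 46, 46, 46, 47, 46, 45, 45, 46, 46, 46, 44, 45, 45, 46]  (not all equal)
t=12: [59, 59, 59, 60, 60, 60, 59, 60, 60, 61, 60, 59, 59, 60, 60, 59, 59, 59, 59, 60, 59, 59, 58, 59, 59]  (not all equal)
t=13: [53, 54, 53, 52, 52, 52, 53, 53, 51, 51, 52, 53, 53, 52, 51, 53, 54, 54, 53, 53, 54, 54, 54, 53, 53]  (not all equal)
t=14: [61, 61, 61, 62, 62, 62, 61, 62, 63, 63, 62, 61, 61, 63, 63, 61, 60, 60, 61, 62, 61, 60, 60, 61, 61]  (not all equal)
t=15: [50, 51, 50, 50, 50, 50, 50, 50, 48, 48, 50, 51, 50, 49, 48, 50, 51, 51, 50, 50, 51, 51, 51, 51, 50]  (not all equal)
t=16: [65, 65, 65, 64, 65, 65, 65, 65, 64, 64, 64, 65, 64, 64, 64, 65, 64, 64, 64, 65, 65, 64, 64, 65, 65]  (not all equal)
t=17: [46, 46, 46, 46, 46, 46, 46, 46, 46, 46, 46, 46, 46, 47, 46, 46, 46, 47, 46, 46, 46, 46, 46, 46, 46]  (not all equal)
t=18: [60, 60, 60, 60, 60, 60, 60, 60, 60, 60, 60, 60, 60, 60, 60, 60, 60, 60, 60, 60, 60, 60, 60, 60, 60]  (all equal)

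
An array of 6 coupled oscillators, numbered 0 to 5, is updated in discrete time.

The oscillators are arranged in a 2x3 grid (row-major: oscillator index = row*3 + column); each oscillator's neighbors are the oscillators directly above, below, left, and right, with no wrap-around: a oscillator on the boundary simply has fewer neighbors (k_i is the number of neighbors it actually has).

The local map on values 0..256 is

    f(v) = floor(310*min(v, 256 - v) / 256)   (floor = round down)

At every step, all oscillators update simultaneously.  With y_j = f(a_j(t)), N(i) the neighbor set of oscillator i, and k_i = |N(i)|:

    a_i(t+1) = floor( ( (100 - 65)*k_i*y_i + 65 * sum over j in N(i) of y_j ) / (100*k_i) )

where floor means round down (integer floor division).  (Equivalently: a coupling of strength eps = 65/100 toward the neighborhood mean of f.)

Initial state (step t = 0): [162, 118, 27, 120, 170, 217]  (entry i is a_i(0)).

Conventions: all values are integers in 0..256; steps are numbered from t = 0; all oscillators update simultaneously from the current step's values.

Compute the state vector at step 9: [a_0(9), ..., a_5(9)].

Simulating step by step:
t=0: [162, 118, 27, 120, 170, 217]
t=1: [132, 103, 72, 121, 108, 60]
t=2: [140, 122, 94, 142, 119, 95]
t=3: [141, 137, 124, 140, 137, 123]
t=4: [140, 144, 147, 140, 144, 147]
t=5: [138, 135, 132, 138, 135, 132]
t=6: [143, 146, 148, 143, 146, 148]
t=7: [135, 133, 130, 135, 133, 130]
t=8: [146, 148, 150, 146, 148, 150]
t=9: [132, 130, 128, 132, 130, 128]

Answer: [132, 130, 128, 132, 130, 128]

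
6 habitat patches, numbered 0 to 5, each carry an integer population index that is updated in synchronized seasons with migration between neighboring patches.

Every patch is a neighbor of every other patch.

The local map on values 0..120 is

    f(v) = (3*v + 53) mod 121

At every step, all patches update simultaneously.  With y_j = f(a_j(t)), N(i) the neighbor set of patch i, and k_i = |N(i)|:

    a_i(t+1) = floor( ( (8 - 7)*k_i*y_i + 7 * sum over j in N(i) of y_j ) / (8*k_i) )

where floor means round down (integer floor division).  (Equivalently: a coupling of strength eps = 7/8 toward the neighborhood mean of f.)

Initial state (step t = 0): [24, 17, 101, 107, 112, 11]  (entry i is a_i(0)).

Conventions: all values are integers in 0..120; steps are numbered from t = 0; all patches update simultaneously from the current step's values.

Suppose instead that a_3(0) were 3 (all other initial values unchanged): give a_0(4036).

Answer: a_0(4036) = 106
Key observation: The state at step 2, [8, 8, 8, 8, 8, 8], reappears at step 7: the system is in a cycle of period 5 from step 2 on.  Therefore the state at step 4036 equals the state at step 2 + ((4036 - 2) mod 5) = 6, which is [106, 106, 106, 106, 106, 106].

Derivation:
t=0: [24, 17, 101, 3, 112, 11]
t=1: [69, 64, 63, 66, 68, 65]
t=2: [8, 8, 8, 8, 8, 8]
t=3: [77, 77, 77, 77, 77, 77]
t=4: [42, 42, 42, 42, 42, 42]
t=5: [58, 58, 58, 58, 58, 58]
t=6: [106, 106, 106, 106, 106, 106]
t=7: [8, 8, 8, 8, 8, 8]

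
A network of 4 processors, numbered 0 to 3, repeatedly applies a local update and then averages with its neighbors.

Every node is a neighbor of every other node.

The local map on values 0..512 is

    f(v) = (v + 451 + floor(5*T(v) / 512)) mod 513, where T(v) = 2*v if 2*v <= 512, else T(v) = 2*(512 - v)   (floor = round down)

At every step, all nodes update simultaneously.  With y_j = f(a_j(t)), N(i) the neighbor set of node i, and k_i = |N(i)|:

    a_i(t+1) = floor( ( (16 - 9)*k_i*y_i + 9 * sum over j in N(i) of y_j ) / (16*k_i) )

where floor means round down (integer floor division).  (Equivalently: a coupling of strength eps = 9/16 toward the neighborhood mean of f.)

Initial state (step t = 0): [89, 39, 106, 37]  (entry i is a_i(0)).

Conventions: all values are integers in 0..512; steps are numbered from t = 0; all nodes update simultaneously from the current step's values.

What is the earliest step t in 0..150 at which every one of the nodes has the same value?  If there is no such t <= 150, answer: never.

Answer: 6
Key observation: Synchronization is absorbing here: once all nodes are equal they stay equal, and step 6 is the first all-equal step.

Derivation:
t=0: [89, 39, 106, 37]  (not all equal)
t=1: [204, 319, 208, 319]  (not all equal)
t=2: [189, 217, 190, 217]  (not all equal)
t=3: [141, 148, 141, 148]  (not all equal)
t=4: [83, 85, 83, 85]  (not all equal)
t=5: [22, 23, 22, 23]  (not all equal)
t=6: [473, 473, 473, 473]  (all equal)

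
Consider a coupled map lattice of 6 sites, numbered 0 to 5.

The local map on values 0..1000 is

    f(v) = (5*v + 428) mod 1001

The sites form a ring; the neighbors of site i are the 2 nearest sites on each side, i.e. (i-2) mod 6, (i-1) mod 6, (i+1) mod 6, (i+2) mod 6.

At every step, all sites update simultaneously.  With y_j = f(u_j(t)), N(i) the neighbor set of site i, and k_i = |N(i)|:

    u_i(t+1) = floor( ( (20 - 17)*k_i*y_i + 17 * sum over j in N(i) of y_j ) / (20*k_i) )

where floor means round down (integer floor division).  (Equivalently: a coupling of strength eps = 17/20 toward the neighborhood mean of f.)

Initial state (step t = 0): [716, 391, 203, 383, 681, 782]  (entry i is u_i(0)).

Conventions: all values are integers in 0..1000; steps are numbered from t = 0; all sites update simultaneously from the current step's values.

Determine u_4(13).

Answer: u_4(13) = 248

Derivation:
t=0: [716, 391, 203, 383, 681, 782]
t=1: [422, 295, 396, 473, 362, 380]
t=2: [477, 572, 584, 516, 472, 572]
t=3: [483, 350, 452, 362, 425, 443]
t=4: [562, 537, 486, 471, 593, 479]
t=5: [497, 588, 450, 579, 630, 445]
t=6: [618, 598, 562, 529, 629, 558]
t=7: [382, 282, 368, 315, 305, 365]
t=8: [540, 307, 491, 490, 324, 489]
t=9: [605, 729, 559, 717, 591, 557]
t=10: [254, 199, 225, 188, 245, 224]
t=11: [566, 522, 537, 516, 557, 536]
t=12: [136, 106, 123, 98, 132, 123]
t=13: [255, 379, 446, 377, 248, 446]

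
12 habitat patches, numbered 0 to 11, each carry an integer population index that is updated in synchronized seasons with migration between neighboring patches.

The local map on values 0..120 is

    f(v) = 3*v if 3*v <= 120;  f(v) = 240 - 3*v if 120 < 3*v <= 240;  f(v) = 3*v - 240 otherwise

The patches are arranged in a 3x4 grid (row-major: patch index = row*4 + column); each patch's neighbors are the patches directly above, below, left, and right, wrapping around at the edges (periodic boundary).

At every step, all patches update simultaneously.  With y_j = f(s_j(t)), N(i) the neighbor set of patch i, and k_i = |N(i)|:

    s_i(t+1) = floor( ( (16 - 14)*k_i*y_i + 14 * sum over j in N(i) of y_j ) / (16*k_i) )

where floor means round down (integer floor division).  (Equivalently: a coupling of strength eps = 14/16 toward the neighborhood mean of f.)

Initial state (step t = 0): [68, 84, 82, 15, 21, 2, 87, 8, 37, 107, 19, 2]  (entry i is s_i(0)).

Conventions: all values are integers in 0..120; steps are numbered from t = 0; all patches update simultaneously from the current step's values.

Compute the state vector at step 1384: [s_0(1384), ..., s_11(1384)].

Answer: [41, 72, 72, 41, 41, 72, 72, 41, 41, 72, 72, 41]
Key observation: The state at step 39, [10, 28, 28, 10, 10, 28, 28, 10, 10, 28, 28, 10], reappears at step 47: the system is in a cycle of period 8 from step 39 on.  Therefore the state at step 1384 equals the state at step 39 + ((1384 - 39) mod 8) = 40, which is [41, 72, 72, 41, 41, 72, 72, 41, 41, 72, 72, 41].

Derivation:
t=0: [68, 84, 82, 15, 21, 2, 87, 8, 37, 107, 19, 2]
t=1: [55, 29, 30, 21, 46, 39, 22, 32, 54, 50, 32, 52]
t=2: [81, 92, 79, 83, 92, 90, 95, 80, 86, 93, 84, 83]
t=3: [22, 20, 22, 4, 15, 37, 15, 21, 21, 25, 22, 9]
t=4: [47, 77, 48, 50, 71, 63, 72, 36, 54, 75, 54, 48]
t=5: [57, 58, 55, 98, 76, 22, 75, 65, 61, 49, 60, 89]
t=6: [49, 74, 52, 54, 53, 48, 55, 29, 51, 66, 53, 50]
t=7: [69, 71, 65, 87, 89, 59, 85, 81, 77, 66, 73, 84]
t=8: [22, 43, 24, 22, 27, 32, 30, 16, 26, 31, 27, 13]
t=9: [81, 85, 85, 57, 73, 94, 76, 66, 70, 91, 74, 64]
t=10: [29, 22, 26, 32, 28, 22, 27, 38, 26, 27, 25, 40]
t=11: [81, 76, 79, 99, 85, 76, 82, 97, 91, 72, 88, 94]
t=12: [25, 10, 22, 28, 23, 13, 20, 32, 22, 20, 19, 41]
t=13: [63, 56, 58, 87, 69, 52, 63, 84, 78, 49, 73, 80]
t=14: [35, 73, 44, 30, 37, 64, 46, 24, 39, 51, 48, 13]
t=15: [87, 78, 81, 82, 88, 76, 83, 83, 89, 72, 85, 86]
t=16: [16, 13, 8, 11, 18, 15, 9, 13, 22, 16, 13, 14]
t=17: [48, 40, 33, 37, 50, 42, 35, 39, 50, 47, 35, 43]
t=18: [101, 104, 108, 106, 102, 104, 108, 105, 97, 106, 103, 106]
t=19: [66, 73, 76, 75, 65, 74, 76, 76, 68, 67, 79, 69]
t=20: [30, 26, 12, 23, 29, 27, 11, 24, 39, 21, 21, 18]
t=21: [88, 68, 57, 63, 89, 67, 59, 62, 78, 82, 48, 76]
t=22: [29, 34, 62, 41, 30, 33, 64, 40, 15, 39, 44, 46]
t=23: [88, 90, 88, 94, 88, 90, 89, 93, 92, 92, 83, 98]
t=24: [31, 28, 26, 36, 31, 29, 25, 37, 34, 27, 31, 34]
t=25: [96, 84, 88, 97, 97, 83, 90, 96, 93, 90, 85, 103]
t=26: [39, 25, 26, 47, 37, 28, 24, 49, 48, 20, 35, 42]
t=27: [97, 83, 86, 100, 99, 80, 87, 98, 99, 86, 84, 100]
t=28: [46, 20, 24, 47, 42, 22, 21, 50, 47, 19, 27, 47]
t=29: [94, 72, 75, 91, 92, 72, 75, 93, 93, 74, 73, 93]
t=30: [34, 24, 22, 33, 36, 23, 23, 31, 34, 25, 21, 33]
t=31: [96, 77, 74, 91, 93, 79, 72, 93, 96, 76, 75, 90]
t=32: [34, 18, 19, 33, 35, 18, 19, 32, 34, 17, 20, 33]
t=33: [91, 64, 66, 89, 90, 65, 65, 90, 90, 65, 65, 90]
t=34: [33, 42, 41, 32, 33, 42, 41, 32, 33, 42, 41, 32]
t=35: [101, 111, 111, 101, 101, 111, 111, 101, 101, 111, 111, 101]
t=36: [69, 86, 86, 69, 69, 86, 86, 69, 69, 86, 86, 69]
t=37: [29, 21, 21, 29, 29, 21, 21, 29, 29, 21, 21, 29]
t=38: [81, 68, 68, 81, 81, 68, 68, 81, 81, 68, 68, 81]
t=39: [10, 28, 28, 10, 10, 28, 28, 10, 10, 28, 28, 10]
t=40: [41, 72, 72, 41, 41, 72, 72, 41, 41, 72, 72, 41]
t=41: [96, 44, 44, 96, 96, 44, 44, 96, 96, 44, 44, 96]
t=42: [61, 94, 94, 61, 61, 94, 94, 61, 61, 94, 94, 61]
t=43: [53, 45, 45, 53, 53, 45, 45, 53, 53, 45, 45, 53]
t=44: [86, 99, 99, 86, 86, 99, 99, 86, 86, 99, 99, 86]
t=45: [26, 48, 48, 26, 26, 48, 48, 26, 26, 48, 48, 26]
t=46: [81, 92, 92, 81, 81, 92, 92, 81, 81, 92, 92, 81]
t=47: [10, 28, 28, 10, 10, 28, 28, 10, 10, 28, 28, 10]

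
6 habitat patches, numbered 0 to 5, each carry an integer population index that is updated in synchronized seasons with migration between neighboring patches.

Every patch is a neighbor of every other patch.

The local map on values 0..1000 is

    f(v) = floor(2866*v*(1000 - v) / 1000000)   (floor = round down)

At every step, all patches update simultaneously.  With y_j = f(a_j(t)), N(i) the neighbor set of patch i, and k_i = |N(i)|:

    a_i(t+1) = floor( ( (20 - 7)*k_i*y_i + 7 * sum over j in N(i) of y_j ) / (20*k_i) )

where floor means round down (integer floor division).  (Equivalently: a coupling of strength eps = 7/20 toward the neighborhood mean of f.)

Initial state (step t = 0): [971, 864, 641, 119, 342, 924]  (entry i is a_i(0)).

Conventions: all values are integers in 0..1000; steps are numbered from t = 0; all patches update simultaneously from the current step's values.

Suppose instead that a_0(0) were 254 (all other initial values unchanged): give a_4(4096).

Answer: a_4(4096) = 652
Key observation: The state at step 22, [652, 652, 652, 652, 652, 652], reappears at step 24: the system is in a cycle of period 2 from step 22 on.  Therefore the state at step 4096 equals the state at step 22 + ((4096 - 22) mod 2) = 22, which is [652, 652, 652, 652, 652, 652].

Derivation:
t=0: [254, 864, 641, 119, 342, 924]
t=1: [502, 382, 570, 361, 561, 304]
t=2: [699, 676, 691, 668, 693, 636]
t=3: [612, 626, 616, 630, 615, 646]
t=4: [676, 670, 674, 669, 675, 661]
t=5: [629, 632, 630, 633, 629, 637]
t=6: [667, 666, 667, 665, 667, 663]
t=7: [636, 637, 636, 637, 636, 638]
t=8: [662, 662, 662, 662, 662, 661]
t=9: [641, 641, 641, 641, 641, 641]
t=10: [659, 659, 659, 659, 659, 659]
t=11: [644, 644, 644, 644, 644, 644]
t=12: [657, 657, 657, 657, 657, 657]
t=13: [645, 645, 645, 645, 645, 645]
t=14: [656, 656, 656, 656, 656, 656]
t=15: [646, 646, 646, 646, 646, 646]
t=16: [655, 655, 655, 655, 655, 655]
t=17: [647, 647, 647, 647, 647, 647]
t=18: [654, 654, 654, 654, 654, 654]
t=19: [648, 648, 648, 648, 648, 648]
t=20: [653, 653, 653, 653, 653, 653]
t=21: [649, 649, 649, 649, 649, 649]
t=22: [652, 652, 652, 652, 652, 652]
t=23: [650, 650, 650, 650, 650, 650]
t=24: [652, 652, 652, 652, 652, 652]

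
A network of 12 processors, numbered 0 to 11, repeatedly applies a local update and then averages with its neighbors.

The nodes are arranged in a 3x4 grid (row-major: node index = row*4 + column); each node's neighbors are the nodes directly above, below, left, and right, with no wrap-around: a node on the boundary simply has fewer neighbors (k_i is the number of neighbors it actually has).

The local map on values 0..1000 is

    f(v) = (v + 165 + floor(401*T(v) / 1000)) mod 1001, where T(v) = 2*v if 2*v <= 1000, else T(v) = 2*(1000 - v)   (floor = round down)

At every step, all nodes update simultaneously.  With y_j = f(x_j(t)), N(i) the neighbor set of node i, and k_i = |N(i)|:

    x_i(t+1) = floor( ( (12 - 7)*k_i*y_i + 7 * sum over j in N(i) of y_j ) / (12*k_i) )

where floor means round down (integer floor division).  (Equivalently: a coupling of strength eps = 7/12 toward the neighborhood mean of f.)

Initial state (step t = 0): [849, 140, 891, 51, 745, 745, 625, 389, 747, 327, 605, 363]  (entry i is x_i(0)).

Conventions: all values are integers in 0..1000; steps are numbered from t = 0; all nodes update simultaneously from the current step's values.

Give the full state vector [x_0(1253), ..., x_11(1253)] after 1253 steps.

Answer: [974, 974, 974, 974, 974, 974, 974, 974, 974, 974, 974, 974]
Key observation: The state at step 30, [158, 158, 158, 158, 158, 158, 158, 158, 158, 158, 158, 158], reappears at step 33: the system is in a cycle of period 3 from step 30 on.  Therefore the state at step 1253 equals the state at step 30 + ((1253 - 30) mod 3) = 32, which is [974, 974, 974, 974, 974, 974, 974, 974, 974, 974, 974, 974].

Derivation:
t=0: [849, 140, 891, 51, 745, 745, 625, 389, 747, 327, 605, 363]
t=1: [210, 249, 207, 400, 117, 247, 212, 586, 299, 374, 358, 618]
t=2: [514, 584, 621, 549, 517, 600, 525, 329, 646, 761, 623, 296]
t=3: [71, 80, 80, 277, 75, 83, 177, 478, 92, 100, 208, 537]
t=4: [299, 306, 411, 374, 307, 340, 374, 247, 325, 373, 399, 194]
t=5: [711, 762, 842, 791, 732, 777, 812, 680, 766, 817, 793, 649]
t=6: [110, 117, 125, 118, 112, 119, 121, 108, 117, 122, 118, 104]
t=7: [367, 376, 383, 375, 369, 377, 379, 365, 375, 379, 374, 361]
t=8: [831, 841, 848, 839, 833, 842, 842, 829, 838, 843, 837, 823]
t=9: [130, 131, 132, 131, 130, 131, 131, 130, 131, 131, 130, 129]
t=10: [399, 400, 401, 400, 399, 400, 400, 399, 400, 400, 399, 398]
t=11: [883, 885, 885, 885, 883, 884, 884, 883, 884, 884, 883, 882]
t=12: [140, 140, 141, 140, 140, 140, 140, 140, 140, 140, 140, 140]
t=13: [417, 417, 417, 417, 417, 417, 417, 417, 417, 417, 417, 417]
t=14: [916, 916, 916, 916, 916, 916, 916, 916, 916, 916, 916, 916]
t=15: [147, 147, 147, 147, 147, 147, 147, 147, 147, 147, 147, 147]
t=16: [429, 429, 429, 429, 429, 429, 429, 429, 429, 429, 429, 429]
t=17: [938, 938, 938, 938, 938, 938, 938, 938, 938, 938, 938, 938]
t=18: [151, 151, 151, 151, 151, 151, 151, 151, 151, 151, 151, 151]
t=19: [437, 437, 437, 437, 437, 437, 437, 437, 437, 437, 437, 437]
t=20: [952, 952, 952, 952, 952, 952, 952, 952, 952, 952, 952, 952]
t=21: [154, 154, 154, 154, 154, 154, 154, 154, 154, 154, 154, 154]
t=22: [442, 442, 442, 442, 442, 442, 442, 442, 442, 442, 442, 442]
t=23: [961, 961, 961, 961, 961, 961, 961, 961, 961, 961, 961, 961]
t=24: [156, 156, 156, 156, 156, 156, 156, 156, 156, 156, 156, 156]
t=25: [446, 446, 446, 446, 446, 446, 446, 446, 446, 446, 446, 446]
t=26: [968, 968, 968, 968, 968, 968, 968, 968, 968, 968, 968, 968]
t=27: [157, 157, 157, 157, 157, 157, 157, 157, 157, 157, 157, 157]
t=28: [447, 447, 447, 447, 447, 447, 447, 447, 447, 447, 447, 447]
t=29: [970, 970, 970, 970, 970, 970, 970, 970, 970, 970, 970, 970]
t=30: [158, 158, 158, 158, 158, 158, 158, 158, 158, 158, 158, 158]
t=31: [449, 449, 449, 449, 449, 449, 449, 449, 449, 449, 449, 449]
t=32: [974, 974, 974, 974, 974, 974, 974, 974, 974, 974, 974, 974]
t=33: [158, 158, 158, 158, 158, 158, 158, 158, 158, 158, 158, 158]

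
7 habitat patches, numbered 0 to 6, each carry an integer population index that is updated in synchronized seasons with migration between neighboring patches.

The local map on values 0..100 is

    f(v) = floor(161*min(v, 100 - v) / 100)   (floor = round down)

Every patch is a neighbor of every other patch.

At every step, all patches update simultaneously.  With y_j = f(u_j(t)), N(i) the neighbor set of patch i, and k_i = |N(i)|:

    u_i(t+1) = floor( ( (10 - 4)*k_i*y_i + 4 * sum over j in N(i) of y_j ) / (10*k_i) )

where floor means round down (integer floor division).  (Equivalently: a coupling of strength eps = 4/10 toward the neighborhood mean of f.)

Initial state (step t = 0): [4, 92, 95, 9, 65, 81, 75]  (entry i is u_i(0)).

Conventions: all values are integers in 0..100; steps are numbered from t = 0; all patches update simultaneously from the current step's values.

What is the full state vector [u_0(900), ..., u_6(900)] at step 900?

Simulating step by step:
t=0: [4, 92, 95, 9, 65, 81, 75]
t=1: [14, 17, 15, 18, 40, 27, 32]
t=2: [29, 31, 30, 32, 51, 40, 44]
t=3: [51, 53, 52, 54, 68, 61, 64]
t=4: [73, 71, 72, 71, 58, 64, 62]
t=5: [47, 48, 48, 48, 60, 54, 56]
t=6: [74, 75, 75, 75, 68, 73, 71]
t=7: [41, 41, 41, 41, 47, 43, 44]
t=8: [67, 67, 67, 67, 71, 68, 69]
t=9: [52, 52, 52, 52, 48, 51, 50]
t=10: [77, 77, 77, 77, 77, 77, 78]
t=11: [36, 36, 36, 36, 36, 36, 35]
t=12: [56, 56, 56, 56, 56, 56, 56]
t=13: [70, 70, 70, 70, 70, 70, 70]
t=14: [48, 48, 48, 48, 48, 48, 48]
t=15: [77, 77, 77, 77, 77, 77, 77]
t=16: [37, 37, 37, 37, 37, 37, 37]
t=17: [59, 59, 59, 59, 59, 59, 59]
t=18: [66, 66, 66, 66, 66, 66, 66]
t=19: [54, 54, 54, 54, 54, 54, 54]
t=20: [74, 74, 74, 74, 74, 74, 74]
t=21: [41, 41, 41, 41, 41, 41, 41]
t=22: [66, 66, 66, 66, 66, 66, 66]

Answer: [74, 74, 74, 74, 74, 74, 74]
Key observation: The state at step 18, [66, 66, 66, 66, 66, 66, 66], reappears at step 22: the system is in a cycle of period 4 from step 18 on.  Therefore the state at step 900 equals the state at step 18 + ((900 - 18) mod 4) = 20, which is [74, 74, 74, 74, 74, 74, 74].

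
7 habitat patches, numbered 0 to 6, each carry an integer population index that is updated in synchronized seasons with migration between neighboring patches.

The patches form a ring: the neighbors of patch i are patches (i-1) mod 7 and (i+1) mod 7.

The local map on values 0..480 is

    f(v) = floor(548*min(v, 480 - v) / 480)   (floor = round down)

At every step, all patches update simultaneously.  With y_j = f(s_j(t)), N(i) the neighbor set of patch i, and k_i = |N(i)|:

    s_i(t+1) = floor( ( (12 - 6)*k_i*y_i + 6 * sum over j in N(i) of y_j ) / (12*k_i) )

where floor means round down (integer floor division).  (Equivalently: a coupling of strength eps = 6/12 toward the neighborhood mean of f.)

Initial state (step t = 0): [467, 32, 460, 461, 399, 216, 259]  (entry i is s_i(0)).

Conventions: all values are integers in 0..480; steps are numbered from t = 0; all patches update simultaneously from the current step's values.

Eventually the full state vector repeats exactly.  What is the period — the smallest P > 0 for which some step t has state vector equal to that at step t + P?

Simulating step by step:
t=0: [467, 32, 460, 461, 399, 216, 259]
t=1: [79, 27, 25, 39, 112, 209, 191]
t=2: [107, 44, 32, 60, 134, 205, 191]
t=3: [128, 64, 47, 81, 151, 209, 198]
t=4: [147, 86, 67, 102, 168, 218, 209]
t=5: [167, 109, 91, 124, 186, 231, 222]
t=6: [189, 135, 117, 149, 207, 247, 239]
t=7: [214, 164, 147, 177, 227, 260, 256]
t=8: [232, 196, 180, 207, 242, 254, 251]
t=9: [253, 228, 217, 237, 259, 262, 261]
t=10: [257, 256, 256, 259, 255, 249, 251]
t=11: [256, 254, 254, 253, 256, 260, 259]
t=12: [255, 257, 258, 257, 255, 252, 252]
t=13: [256, 254, 253, 254, 256, 259, 259]
t=14: [255, 257, 258, 257, 255, 252, 252]

Answer: 2
Key observation: The state at step 12, [255, 257, 258, 257, 255, 252, 252], reappears at step 14 — and no state repeats earlier — so the cycle the system enters has period 2.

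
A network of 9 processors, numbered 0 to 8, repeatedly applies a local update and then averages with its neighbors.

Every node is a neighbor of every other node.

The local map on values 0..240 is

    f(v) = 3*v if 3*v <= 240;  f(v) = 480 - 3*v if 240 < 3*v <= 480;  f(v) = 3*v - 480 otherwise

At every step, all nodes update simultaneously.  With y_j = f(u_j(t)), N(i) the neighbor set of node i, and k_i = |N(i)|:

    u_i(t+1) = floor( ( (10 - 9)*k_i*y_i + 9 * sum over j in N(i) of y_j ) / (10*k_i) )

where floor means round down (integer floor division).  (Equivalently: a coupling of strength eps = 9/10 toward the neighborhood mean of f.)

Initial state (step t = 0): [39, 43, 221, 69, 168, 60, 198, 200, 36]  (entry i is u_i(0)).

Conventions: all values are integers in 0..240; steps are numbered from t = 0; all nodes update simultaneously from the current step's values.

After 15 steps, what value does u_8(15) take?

Answer: u_8(15) = 21

Derivation:
t=0: [39, 43, 221, 69, 168, 60, 198, 200, 36]
t=1: [131, 131, 130, 130, 132, 130, 131, 131, 131]
t=2: [87, 87, 87, 87, 87, 87, 87, 87, 87]
t=3: [219, 219, 219, 219, 219, 219, 219, 219, 219]
t=4: [177, 177, 177, 177, 177, 177, 177, 177, 177]
t=5: [51, 51, 51, 51, 51, 51, 51, 51, 51]
t=6: [153, 153, 153, 153, 153, 153, 153, 153, 153]
t=7: [21, 21, 21, 21, 21, 21, 21, 21, 21]
t=8: [63, 63, 63, 63, 63, 63, 63, 63, 63]
t=9: [189, 189, 189, 189, 189, 189, 189, 189, 189]
t=10: [87, 87, 87, 87, 87, 87, 87, 87, 87]
t=11: [219, 219, 219, 219, 219, 219, 219, 219, 219]
t=12: [177, 177, 177, 177, 177, 177, 177, 177, 177]
t=13: [51, 51, 51, 51, 51, 51, 51, 51, 51]
t=14: [153, 153, 153, 153, 153, 153, 153, 153, 153]
t=15: [21, 21, 21, 21, 21, 21, 21, 21, 21]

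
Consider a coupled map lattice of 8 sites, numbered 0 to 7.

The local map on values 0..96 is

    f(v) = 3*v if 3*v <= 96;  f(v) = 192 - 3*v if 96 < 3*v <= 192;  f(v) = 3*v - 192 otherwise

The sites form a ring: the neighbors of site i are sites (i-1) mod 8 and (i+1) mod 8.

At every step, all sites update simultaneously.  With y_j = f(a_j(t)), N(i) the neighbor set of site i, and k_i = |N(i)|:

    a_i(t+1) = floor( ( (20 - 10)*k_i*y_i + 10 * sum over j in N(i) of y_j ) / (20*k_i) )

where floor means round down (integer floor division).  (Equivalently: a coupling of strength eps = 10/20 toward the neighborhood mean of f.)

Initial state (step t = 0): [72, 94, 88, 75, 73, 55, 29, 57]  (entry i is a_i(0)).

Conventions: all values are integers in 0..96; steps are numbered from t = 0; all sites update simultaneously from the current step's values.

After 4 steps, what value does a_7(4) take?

Simulating step by step:
t=0: [72, 94, 88, 75, 73, 55, 29, 57]
t=1: [39, 69, 66, 41, 28, 42, 55, 38]
t=2: [60, 27, 24, 57, 75, 60, 49, 64]
t=3: [26, 61, 61, 36, 24, 25, 25, 14]
t=4: [51, 26, 27, 62, 75, 74, 66, 59]

Answer: a_7(4) = 59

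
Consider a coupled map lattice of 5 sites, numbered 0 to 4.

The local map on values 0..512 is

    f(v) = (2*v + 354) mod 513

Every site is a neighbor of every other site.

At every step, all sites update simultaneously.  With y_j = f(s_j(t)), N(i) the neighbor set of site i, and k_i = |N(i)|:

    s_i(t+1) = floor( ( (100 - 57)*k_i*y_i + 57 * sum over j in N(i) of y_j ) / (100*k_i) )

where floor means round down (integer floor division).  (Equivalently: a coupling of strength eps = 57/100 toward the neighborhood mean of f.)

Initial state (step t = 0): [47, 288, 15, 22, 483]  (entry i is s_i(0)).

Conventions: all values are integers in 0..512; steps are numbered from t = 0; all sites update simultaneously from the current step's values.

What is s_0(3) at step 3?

Answer: s_0(3) = 53

Derivation:
t=0: [47, 288, 15, 22, 483]
t=1: [405, 396, 386, 391, 361]
t=2: [113, 108, 102, 105, 88]
t=3: [53, 50, 46, 48, 38]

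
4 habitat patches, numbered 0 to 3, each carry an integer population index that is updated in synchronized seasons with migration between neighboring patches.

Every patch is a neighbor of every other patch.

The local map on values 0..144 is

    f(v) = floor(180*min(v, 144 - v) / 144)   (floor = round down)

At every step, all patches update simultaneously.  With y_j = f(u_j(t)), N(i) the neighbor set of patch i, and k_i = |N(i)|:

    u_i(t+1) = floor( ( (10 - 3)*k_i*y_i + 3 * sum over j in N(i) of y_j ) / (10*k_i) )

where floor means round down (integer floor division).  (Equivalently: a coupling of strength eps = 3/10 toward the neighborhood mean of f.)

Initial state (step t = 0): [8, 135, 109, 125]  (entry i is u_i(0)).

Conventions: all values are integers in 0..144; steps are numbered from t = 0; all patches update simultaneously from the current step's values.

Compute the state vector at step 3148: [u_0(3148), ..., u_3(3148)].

Answer: [87, 87, 87, 87]
Key observation: The state at step 8, [87, 87, 87, 87], reappears at step 12: the system is in a cycle of period 4 from step 8 on.  Therefore the state at step 3148 equals the state at step 8 + ((3148 - 8) mod 4) = 8, which is [87, 87, 87, 87].

Derivation:
t=0: [8, 135, 109, 125]
t=1: [14, 15, 34, 22]
t=2: [20, 21, 35, 26]
t=3: [27, 28, 38, 31]
t=4: [35, 36, 43, 38]
t=5: [44, 45, 50, 47]
t=6: [56, 56, 60, 57]
t=7: [70, 70, 73, 71]
t=8: [87, 87, 87, 87]
t=9: [71, 71, 71, 71]
t=10: [88, 88, 88, 88]
t=11: [70, 70, 70, 70]
t=12: [87, 87, 87, 87]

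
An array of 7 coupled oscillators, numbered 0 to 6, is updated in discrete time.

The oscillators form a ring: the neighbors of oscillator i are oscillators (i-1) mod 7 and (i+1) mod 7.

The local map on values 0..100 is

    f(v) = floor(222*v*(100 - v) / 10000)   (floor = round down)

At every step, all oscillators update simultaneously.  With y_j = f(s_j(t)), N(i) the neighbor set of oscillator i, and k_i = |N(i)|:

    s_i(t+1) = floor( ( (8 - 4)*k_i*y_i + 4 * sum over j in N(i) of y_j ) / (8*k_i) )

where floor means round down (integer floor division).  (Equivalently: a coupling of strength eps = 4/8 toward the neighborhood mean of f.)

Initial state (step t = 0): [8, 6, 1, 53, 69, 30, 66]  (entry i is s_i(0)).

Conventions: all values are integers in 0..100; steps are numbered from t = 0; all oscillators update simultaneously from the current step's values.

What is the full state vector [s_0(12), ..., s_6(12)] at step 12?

Answer: [55, 55, 55, 54, 54, 54, 54]

Derivation:
t=0: [8, 6, 1, 53, 69, 30, 66]
t=1: [23, 10, 17, 39, 48, 47, 40]
t=2: [37, 27, 33, 47, 54, 54, 50]
t=3: [50, 46, 49, 53, 55, 55, 54]
t=4: [55, 55, 55, 54, 54, 54, 54]
t=5: [54, 54, 54, 54, 55, 55, 54]
t=6: [55, 55, 55, 54, 54, 54, 54]
t=7: [54, 54, 54, 54, 55, 55, 54]
t=8: [55, 55, 55, 54, 54, 54, 54]
t=9: [54, 54, 54, 54, 55, 55, 54]
t=10: [55, 55, 55, 54, 54, 54, 54]
t=11: [54, 54, 54, 54, 55, 55, 54]
t=12: [55, 55, 55, 54, 54, 54, 54]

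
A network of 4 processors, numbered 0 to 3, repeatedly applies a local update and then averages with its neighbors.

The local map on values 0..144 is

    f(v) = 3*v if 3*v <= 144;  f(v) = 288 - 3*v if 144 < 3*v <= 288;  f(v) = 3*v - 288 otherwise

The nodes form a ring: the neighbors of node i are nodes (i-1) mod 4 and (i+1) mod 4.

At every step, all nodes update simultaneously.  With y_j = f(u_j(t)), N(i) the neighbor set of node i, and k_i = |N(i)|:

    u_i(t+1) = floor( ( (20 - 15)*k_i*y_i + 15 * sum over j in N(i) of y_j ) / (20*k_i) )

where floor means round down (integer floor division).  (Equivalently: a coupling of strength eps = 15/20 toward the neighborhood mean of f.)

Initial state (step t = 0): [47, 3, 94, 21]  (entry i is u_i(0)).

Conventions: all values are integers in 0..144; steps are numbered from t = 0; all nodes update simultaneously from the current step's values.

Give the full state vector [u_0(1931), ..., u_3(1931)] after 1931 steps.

Simulating step by step:
t=0: [47, 3, 94, 21]
t=1: [62, 57, 28, 70]
t=2: [98, 99, 94, 89]
t=3: [12, 6, 12, 9]
t=4: [25, 31, 25, 33]
t=5: [90, 79, 90, 81]
t=6: [40, 26, 40, 24]
t=7: [86, 109, 86, 108]
t=8: [35, 32, 35, 31]
t=9: [97, 102, 97, 102]
t=10: [14, 6, 14, 6]
t=11: [24, 36, 24, 36]
t=12: [99, 81, 99, 81]
t=13: [36, 18, 36, 18]
t=14: [67, 94, 67, 94]
t=15: [26, 66, 26, 66]
t=16: [87, 81, 87, 81]
t=17: [40, 31, 40, 31]
t=18: [99, 113, 99, 113]
t=19: [40, 19, 40, 19]
t=20: [72, 104, 72, 104]
t=21: [36, 60, 36, 60]
t=22: [108, 108, 108, 108]
t=23: [36, 36, 36, 36]
t=24: [108, 108, 108, 108]

Answer: [36, 36, 36, 36]
Key observation: The state at step 22, [108, 108, 108, 108], reappears at step 24: the system is in a cycle of period 2 from step 22 on.  Therefore the state at step 1931 equals the state at step 22 + ((1931 - 22) mod 2) = 23, which is [36, 36, 36, 36].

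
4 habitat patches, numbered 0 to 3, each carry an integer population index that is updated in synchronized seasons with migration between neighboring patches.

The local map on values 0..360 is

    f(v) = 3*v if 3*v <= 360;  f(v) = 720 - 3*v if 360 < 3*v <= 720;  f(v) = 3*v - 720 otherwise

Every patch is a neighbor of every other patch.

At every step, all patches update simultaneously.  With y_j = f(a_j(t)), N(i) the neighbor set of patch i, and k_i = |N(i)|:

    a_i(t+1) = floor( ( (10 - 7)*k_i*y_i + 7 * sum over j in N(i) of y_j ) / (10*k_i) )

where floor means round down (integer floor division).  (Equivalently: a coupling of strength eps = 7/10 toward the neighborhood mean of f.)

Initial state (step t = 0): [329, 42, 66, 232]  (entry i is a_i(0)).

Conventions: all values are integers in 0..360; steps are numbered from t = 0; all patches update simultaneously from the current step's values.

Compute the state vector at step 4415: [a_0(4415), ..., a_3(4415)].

Simulating step by step:
t=0: [329, 42, 66, 232]
t=1: [161, 151, 156, 145]
t=2: [258, 260, 259, 261]
t=3: [58, 58, 58, 58]
t=4: [174, 174, 174, 174]
t=5: [198, 198, 198, 198]
t=6: [126, 126, 126, 126]
t=7: [342, 342, 342, 342]
t=8: [306, 306, 306, 306]
t=9: [198, 198, 198, 198]

Answer: [342, 342, 342, 342]
Key observation: The state at step 5, [198, 198, 198, 198], reappears at step 9: the system is in a cycle of period 4 from step 5 on.  Therefore the state at step 4415 equals the state at step 5 + ((4415 - 5) mod 4) = 7, which is [342, 342, 342, 342].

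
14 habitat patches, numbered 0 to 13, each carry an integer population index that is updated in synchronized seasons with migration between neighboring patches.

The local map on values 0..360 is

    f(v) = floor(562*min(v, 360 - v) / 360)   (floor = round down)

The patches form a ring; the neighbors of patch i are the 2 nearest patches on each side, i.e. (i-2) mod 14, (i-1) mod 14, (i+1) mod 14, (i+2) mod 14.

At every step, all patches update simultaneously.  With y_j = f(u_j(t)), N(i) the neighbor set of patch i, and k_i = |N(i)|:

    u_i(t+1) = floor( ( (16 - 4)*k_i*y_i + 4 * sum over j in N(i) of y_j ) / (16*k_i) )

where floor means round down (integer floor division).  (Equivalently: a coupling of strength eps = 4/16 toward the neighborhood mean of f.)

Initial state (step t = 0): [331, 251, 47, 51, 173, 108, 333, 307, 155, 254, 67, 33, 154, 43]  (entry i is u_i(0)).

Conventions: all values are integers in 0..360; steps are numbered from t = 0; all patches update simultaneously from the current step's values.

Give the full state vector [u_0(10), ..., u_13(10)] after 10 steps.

Answer: [215, 158, 148, 142, 155, 149, 167, 150, 181, 168, 182, 188, 220, 214]

Derivation:
t=0: [331, 251, 47, 51, 173, 108, 333, 307, 155, 254, 67, 33, 154, 43]
t=1: [68, 144, 90, 101, 225, 155, 79, 100, 205, 153, 121, 74, 196, 81]
t=2: [126, 201, 148, 168, 198, 221, 145, 169, 224, 222, 194, 136, 225, 138]
t=3: [203, 242, 233, 255, 247, 224, 228, 251, 219, 220, 247, 215, 212, 215]
t=4: [236, 190, 196, 170, 180, 203, 203, 181, 213, 213, 187, 222, 227, 224]
t=5: [203, 256, 254, 264, 273, 250, 248, 268, 235, 233, 257, 218, 210, 214]
t=6: [233, 170, 166, 151, 142, 165, 170, 153, 188, 193, 173, 216, 228, 224]
t=7: [207, 255, 251, 238, 229, 252, 260, 244, 265, 257, 262, 227, 211, 214]
t=8: [228, 173, 177, 186, 195, 171, 160, 175, 151, 163, 160, 203, 225, 222]
t=9: [215, 263, 269, 270, 259, 265, 251, 267, 240, 253, 245, 241, 214, 219]
t=10: [215, 158, 148, 142, 155, 149, 167, 150, 181, 168, 182, 188, 220, 214]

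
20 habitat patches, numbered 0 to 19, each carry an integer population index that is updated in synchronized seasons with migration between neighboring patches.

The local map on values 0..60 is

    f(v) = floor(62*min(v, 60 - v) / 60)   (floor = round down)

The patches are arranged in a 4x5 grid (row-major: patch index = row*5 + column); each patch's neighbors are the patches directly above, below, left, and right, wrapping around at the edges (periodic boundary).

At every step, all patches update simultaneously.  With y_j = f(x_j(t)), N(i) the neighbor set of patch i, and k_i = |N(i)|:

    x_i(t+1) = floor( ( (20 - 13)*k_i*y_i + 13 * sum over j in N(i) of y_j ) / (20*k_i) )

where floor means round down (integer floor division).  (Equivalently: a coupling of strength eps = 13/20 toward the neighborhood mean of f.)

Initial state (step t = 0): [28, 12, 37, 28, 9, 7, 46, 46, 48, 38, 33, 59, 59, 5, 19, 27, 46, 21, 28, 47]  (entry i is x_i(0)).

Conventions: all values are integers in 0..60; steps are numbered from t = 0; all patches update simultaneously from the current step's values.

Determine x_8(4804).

Answer: x_8(4804) = 13
Key observation: The state at step 9, [13, 13, 13, 13, 13, 13, 13, 13, 13, 13, 13, 13, 13, 13, 13, 13, 13, 13, 13, 13], reappears at step 10: the system is in a cycle of period 1 from step 9 on.  Therefore the state at step 4804 equals the state at step 9 + ((4804 - 9) mod 1) = 9, which is [13, 13, 13, 13, 13, 13, 13, 13, 13, 13, 13, 13, 13, 13, 13, 13, 13, 13, 13, 13].

Derivation:
t=0: [28, 12, 37, 28, 9, 7, 46, 46, 48, 38, 33, 59, 59, 5, 19, 27, 46, 21, 28, 47]
t=1: [18, 17, 20, 21, 17, 17, 10, 13, 15, 15, 18, 9, 7, 11, 17, 22, 14, 18, 20, 18]
t=2: [18, 16, 18, 19, 17, 15, 12, 13, 15, 15, 16, 11, 10, 13, 16, 18, 15, 16, 18, 18]
t=3: [17, 15, 16, 17, 17, 15, 13, 13, 15, 15, 15, 12, 12, 14, 15, 17, 15, 15, 17, 17]
t=4: [16, 15, 15, 16, 16, 15, 13, 13, 14, 15, 14, 13, 12, 14, 15, 16, 14, 15, 16, 16]
t=5: [15, 14, 14, 15, 15, 14, 13, 13, 14, 15, 14, 13, 13, 14, 14, 15, 14, 14, 15, 15]
t=6: [14, 14, 14, 14, 15, 14, 13, 13, 14, 14, 14, 13, 13, 14, 14, 14, 14, 14, 14, 14]
t=7: [14, 13, 13, 14, 14, 13, 13, 13, 13, 14, 13, 13, 13, 13, 14, 14, 13, 13, 14, 14]
t=8: [13, 13, 13, 13, 14, 13, 13, 13, 13, 13, 13, 13, 13, 13, 13, 13, 13, 13, 13, 14]
t=9: [13, 13, 13, 13, 13, 13, 13, 13, 13, 13, 13, 13, 13, 13, 13, 13, 13, 13, 13, 13]
t=10: [13, 13, 13, 13, 13, 13, 13, 13, 13, 13, 13, 13, 13, 13, 13, 13, 13, 13, 13, 13]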